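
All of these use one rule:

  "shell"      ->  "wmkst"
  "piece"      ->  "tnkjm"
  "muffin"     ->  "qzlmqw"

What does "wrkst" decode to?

In shell: s→w is +4, h→m is +5, e→k is +6, l→s is +7 — the shift increases by 1 each position. Letter i (0-indexed) is shifted by i+4, so successive shifts are 4, 5, 6, ….
Undoing it on wrkst: w−4=s, r−5=m, k−6=e, s−7=l, t−8=l.

smell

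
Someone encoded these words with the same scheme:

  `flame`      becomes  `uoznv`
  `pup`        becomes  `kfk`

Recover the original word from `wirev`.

drive

Each letter is replaced by its mirror in the alphabet: a↔z, b↔y, c↔x, and so on (the Atbash cipher).
Decoding wirev: w↔d, i↔r, r↔i, e↔v, v↔e.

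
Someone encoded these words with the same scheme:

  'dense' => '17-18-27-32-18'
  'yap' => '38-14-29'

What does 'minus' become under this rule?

26-22-27-34-32

Each letter is replaced by its alphabet position (a=1..z=26) + 13.
Applying it to minus: m=13→26, i=9→22, n=14→27, u=21→34, s=19→32.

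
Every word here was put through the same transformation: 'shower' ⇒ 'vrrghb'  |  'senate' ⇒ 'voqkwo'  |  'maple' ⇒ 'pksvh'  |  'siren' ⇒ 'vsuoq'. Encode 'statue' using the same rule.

A repeating key of period 2 is used — shifts +3, +10 over and over.
Applying it to statue: s+3=v, t+10=d, a+3=d, t+10=d, u+3=x, e+10=o.

vdddxo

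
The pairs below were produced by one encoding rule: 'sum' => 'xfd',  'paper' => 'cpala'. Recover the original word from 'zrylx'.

The output letters match the input read backwards, each shifted +11: sum reversed is mus. Read the word backwards and shift each letter +11.
Decoding zrylx: shift back: z−11=o, r−11=g, y−11=n, l−11=a, x−11=m → ognam; then reverse → mango.

mango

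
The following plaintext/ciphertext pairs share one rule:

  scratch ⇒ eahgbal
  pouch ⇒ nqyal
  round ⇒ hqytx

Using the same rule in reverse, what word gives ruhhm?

Each letter's alphabet position (a=0..z=25) is mapped through 23·x+6 mod 26 — an affine cipher.
Reversing it on ruhhm: r(17)→17·(17−6)≡5=f; u(20)→17·(20−6)≡4=e; h(7)→17·(7−6)≡17=r; h(7)→17·(7−6)≡17=r; m(12)→17·(12−6)≡24=y (all mod 26).

ferry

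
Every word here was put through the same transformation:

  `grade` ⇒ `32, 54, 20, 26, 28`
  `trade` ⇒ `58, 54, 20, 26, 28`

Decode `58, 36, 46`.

g(#7)→32 and r(#18)→54: differences scale by 2, so n = 2·pos + 18. The formula is n = 2×(alphabet index, a=1) + 18.
Decoding 58, 36, 46: 58→(58−18)÷2=20=t, 36→(36−18)÷2=9=i, 46→(46−18)÷2=14=n.

tin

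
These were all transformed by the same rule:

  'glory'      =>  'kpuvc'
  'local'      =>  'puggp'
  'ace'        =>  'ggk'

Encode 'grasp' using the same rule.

kvgwt

The shift depends on letter class: consonant g→k is +4, but vowel o→u is +6. The rule splits by letter class: vowels +6, consonants +4.
On grasp: g(cons)+4=k, r(cons)+4=v, a(vowel)+6=g, s(cons)+4=w, p(cons)+4=t.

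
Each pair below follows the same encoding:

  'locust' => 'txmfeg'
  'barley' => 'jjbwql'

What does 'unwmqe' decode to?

The shift increases by 1 at each position, starting from +8: 8, 9, 10, ….
Reversing it on unwmqe: u−8=m, n−9=e, w−10=m, m−11=b, q−12=e, e−13=r.

member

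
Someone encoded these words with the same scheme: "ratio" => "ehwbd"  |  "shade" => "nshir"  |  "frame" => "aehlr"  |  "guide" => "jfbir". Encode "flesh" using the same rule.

acrns

Treating letters as 0–25, the rule is x ↦ 9x + 7 (mod 26).
On flesh: f(5)→9·5+7≡0=a; l(11)→9·11+7≡2=c; e(4)→9·4+7≡17=r; s(18)→9·18+7≡13=n; h(7)→9·7+7≡18=s (all mod 26).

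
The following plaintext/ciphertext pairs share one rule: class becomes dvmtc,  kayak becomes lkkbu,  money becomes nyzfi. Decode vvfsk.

ultra

A repeating key of period 3 is used — shifts +1, +10, +12 over and over.
Reversing it on vvfsk: v−1=u, v−10=l, f−12=t, s−1=r, k−10=a.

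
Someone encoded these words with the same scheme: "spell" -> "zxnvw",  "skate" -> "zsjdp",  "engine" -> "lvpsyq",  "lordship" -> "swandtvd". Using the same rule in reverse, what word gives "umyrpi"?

nephew

The shift increases by 1 at each position, starting from +7: 7, 8, 9, ….
Decoding umyrpi: u−7=n, m−8=e, y−9=p, r−10=h, p−11=e, i−12=w.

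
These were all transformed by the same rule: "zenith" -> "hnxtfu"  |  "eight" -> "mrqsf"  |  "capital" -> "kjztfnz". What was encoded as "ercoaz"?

In zenith: z→h is +8, e→n is +9, n→x is +10, i→t is +11 — the shift increases by 1 each position. Letter i (0-indexed) is shifted by i+8, so successive shifts are 8, 9, 10, ….
Decoding ercoaz: e−8=w, r−9=i, c−10=s, o−11=d, a−12=o, z−13=m.

wisdom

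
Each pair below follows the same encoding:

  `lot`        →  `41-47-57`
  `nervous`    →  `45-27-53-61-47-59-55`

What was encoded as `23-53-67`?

l(#12)→41 and o(#15)→47: differences scale by 2, so n = 2·pos + 17. With a=1..z=26, the number is 2·pos + 17.
Decoding 23-53-67: 23→(23−17)÷2=3=c, 53→(53−17)÷2=18=r, 67→(67−17)÷2=25=y.

cry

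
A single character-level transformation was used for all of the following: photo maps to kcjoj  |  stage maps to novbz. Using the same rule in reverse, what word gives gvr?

Compare letters: p→k is +21, h→c is +21, o→j is +21 — a constant shift. Each letter is shifted forward by 21 in the alphabet (a Caesar shift of +21).
Undoing it on gvr: g−21=l, v−21=a, r−21=w.

law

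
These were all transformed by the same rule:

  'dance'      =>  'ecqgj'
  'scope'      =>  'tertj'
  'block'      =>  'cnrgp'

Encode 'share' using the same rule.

tjdvj

In dance: d→e is +1, a→c is +2, n→q is +3, c→g is +4 — the shift increases by 1 each position. Letter i (0-indexed) is shifted by i+1, so successive shifts are 1, 2, 3, ….
For share: s+1=t, h+2=j, a+3=d, r+4=v, e+5=j.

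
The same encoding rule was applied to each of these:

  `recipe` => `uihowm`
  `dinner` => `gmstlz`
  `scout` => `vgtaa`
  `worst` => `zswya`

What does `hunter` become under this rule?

kyszlz

Letter i (0-indexed) is shifted by i+3, so successive shifts are 3, 4, 5, ….
For hunter: h+3=k, u+4=y, n+5=s, t+6=z, e+7=l, r+8=z.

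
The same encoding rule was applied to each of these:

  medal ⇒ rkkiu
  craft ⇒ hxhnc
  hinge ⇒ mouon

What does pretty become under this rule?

In medal: m→r is +5, e→k is +6, d→k is +7, a→i is +8 — the shift increases by 1 each position. Each letter shifts forward by (position + 5), i.e. 5, 6, 7, … — the shift grows by one for each successive letter.
Applying it to pretty: p+5=u, r+6=x, e+7=l, t+8=b, t+9=c, y+10=i.

uxlbci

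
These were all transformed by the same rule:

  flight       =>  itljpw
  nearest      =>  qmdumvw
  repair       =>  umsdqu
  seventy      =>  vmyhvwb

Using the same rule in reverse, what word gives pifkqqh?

machine

Shifts by position in flight: pos 0: f→i (+3), pos 1: l→t (+8), pos 2: i→l (+3), pos 3: g→j (+3), pos 4: h→p (+8), pos 5: t→w (+3) — repeating every 3. The shifts repeat in a cycle of length 3: positions 0,1,… shift by +3, +8, +3, then the pattern repeats.
Reversing it on pifkqqh: p−3=m, i−8=a, f−3=c, k−3=h, q−8=i, q−3=n, h−3=e.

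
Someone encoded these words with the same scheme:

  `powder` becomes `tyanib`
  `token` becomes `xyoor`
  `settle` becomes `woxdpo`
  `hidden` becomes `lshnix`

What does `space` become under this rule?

A repeating key of period 2 is used — shifts +4, +10 over and over.
Applying it to space: s+4=w, p+10=z, a+4=e, c+10=m, e+4=i.

wzemi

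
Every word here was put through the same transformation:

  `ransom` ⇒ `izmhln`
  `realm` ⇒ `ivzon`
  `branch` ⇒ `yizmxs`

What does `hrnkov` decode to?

Each pair mirrors across the alphabet (r↔i, a↔z, n↔m): positions sum to 25. Each letter is replaced by its mirror in the alphabet: a↔z, b↔y, c↔x, and so on (the Atbash cipher).
Undoing it on hrnkov: h↔s, r↔i, n↔m, k↔p, o↔l, v↔e.

simple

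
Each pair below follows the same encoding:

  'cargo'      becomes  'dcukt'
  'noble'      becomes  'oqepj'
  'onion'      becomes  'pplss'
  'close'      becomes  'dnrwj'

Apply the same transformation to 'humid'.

In cargo: c→d is +1, a→c is +2, r→u is +3, g→k is +4 — the shift increases by 1 each position. Letter i (0-indexed) is shifted by i+1, so successive shifts are 1, 2, 3, ….
On humid: h+1=i, u+2=w, m+3=p, i+4=m, d+5=i.

iwpmi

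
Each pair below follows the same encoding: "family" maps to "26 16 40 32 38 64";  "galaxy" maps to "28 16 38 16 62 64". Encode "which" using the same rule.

f(#6)→26 and a(#1)→16: differences scale by 2, so n = 2·pos + 14. Each letter becomes 2×(its alphabet position, a=1..z=26) + 14.
For which: w=23→60, h=8→30, i=9→32, c=3→20, h=8→30.

60 30 32 20 30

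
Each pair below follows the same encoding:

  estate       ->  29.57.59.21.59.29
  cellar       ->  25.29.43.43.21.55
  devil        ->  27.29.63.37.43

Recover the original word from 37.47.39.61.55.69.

injury

Each letter becomes 2×(its alphabet position, a=1..z=26) + 19.
Reversing it on 37.47.39.61.55.69: 37→(37−19)÷2=9=i, 47→(47−19)÷2=14=n, 39→(39−19)÷2=10=j, 61→(61−19)÷2=21=u, 55→(55−19)÷2=18=r, 69→(69−19)÷2=25=y.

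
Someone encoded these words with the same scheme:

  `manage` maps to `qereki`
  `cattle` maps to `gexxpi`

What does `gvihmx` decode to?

credit

Compare letters: m→q is +4, a→e is +4, n→r is +4 — a constant shift. Each letter is shifted forward by 4 in the alphabet (a Caesar shift of +4).
Decoding gvihmx: g−4=c, v−4=r, i−4=e, h−4=d, m−4=i, x−4=t.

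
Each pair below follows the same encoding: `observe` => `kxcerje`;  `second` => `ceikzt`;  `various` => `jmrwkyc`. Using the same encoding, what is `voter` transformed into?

Treating letters as 0–25, the rule is x ↦ 11x + 12 (mod 26).
Applying it to voter: v(21)→11·21+12≡9=j; o(14)→11·14+12≡10=k; t(19)→11·19+12≡13=n; e(4)→11·4+12≡4=e; r(17)→11·17+12≡17=r (all mod 26).

jkner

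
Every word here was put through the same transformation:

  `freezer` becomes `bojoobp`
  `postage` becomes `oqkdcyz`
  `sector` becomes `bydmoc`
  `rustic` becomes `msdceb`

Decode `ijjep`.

fuzzy

The output letters match the input read backwards, each shifted +10: freezer reversed is rezeerf. Read the word backwards and shift each letter +10.
Reversing it on ijjep: shift back: i−10=y, j−10=z, j−10=z, e−10=u, p−10=f → yzzuf; then reverse → fuzzy.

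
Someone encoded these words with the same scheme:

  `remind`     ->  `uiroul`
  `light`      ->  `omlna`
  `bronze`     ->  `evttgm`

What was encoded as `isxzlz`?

In remind: r→u is +3, e→i is +4, m→r is +5, i→o is +6 — the shift increases by 1 each position. Letter i (0-indexed) is shifted by i+3, so successive shifts are 3, 4, 5, ….
Decoding isxzlz: i−3=f, s−4=o, x−5=s, z−6=t, l−7=e, z−8=r.

foster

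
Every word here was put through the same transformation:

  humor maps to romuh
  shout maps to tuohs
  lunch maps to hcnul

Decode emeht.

The output letters match the input read backwards: humor reversed is romuh. The word is simply reversed.
Undoing it on emeht: then reverse → theme.

theme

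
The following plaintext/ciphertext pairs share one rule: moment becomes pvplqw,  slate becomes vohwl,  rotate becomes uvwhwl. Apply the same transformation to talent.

wholqw

The shift depends on letter class: consonant m→p is +3, but vowel o→v is +7. Two shifts are in play — +7 for a/e/i/o/u, +3 for every other letter.
On talent: t(cons)+3=w, a(vowel)+7=h, l(cons)+3=o, e(vowel)+7=l, n(cons)+3=q, t(cons)+3=w.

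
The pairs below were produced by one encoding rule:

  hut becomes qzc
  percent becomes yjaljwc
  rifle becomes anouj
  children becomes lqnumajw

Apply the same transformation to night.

wnpqc

The shift depends on letter class: consonant h→q is +9, but vowel u→z is +5. Two shifts are in play — +5 for a/e/i/o/u, +9 for every other letter.
For night: n(cons)+9=w, i(vowel)+5=n, g(cons)+9=p, h(cons)+9=q, t(cons)+9=c.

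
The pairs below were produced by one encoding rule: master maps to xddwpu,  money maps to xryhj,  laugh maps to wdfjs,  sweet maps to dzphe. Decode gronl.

A repeating key of period 2 is used — shifts +11, +3 over and over.
Decoding gronl: g−11=v, r−3=o, o−11=d, n−3=k, l−11=a.

vodka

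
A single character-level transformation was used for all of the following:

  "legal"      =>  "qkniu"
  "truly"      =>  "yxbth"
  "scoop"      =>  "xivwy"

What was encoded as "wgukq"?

ranch

In legal: l→q is +5, e→k is +6, g→n is +7, a→i is +8 — the shift increases by 1 each position. Letter i (0-indexed) is shifted by i+5, so successive shifts are 5, 6, 7, ….
Reversing it on wgukq: w−5=r, g−6=a, u−7=n, k−8=c, q−9=h.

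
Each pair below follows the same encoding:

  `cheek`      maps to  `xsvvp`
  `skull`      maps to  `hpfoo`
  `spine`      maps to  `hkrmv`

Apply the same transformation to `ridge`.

irwtv

Letters are reflected about the middle of the alphabet (position → 25−position): Atbash.
Applying it to ridge: r↔i, i↔r, d↔w, g↔t, e↔v.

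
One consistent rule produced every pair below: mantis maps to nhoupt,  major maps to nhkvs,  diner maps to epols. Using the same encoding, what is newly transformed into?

olxmz

The shift depends on letter class: consonant m→n is +1, but vowel a→h is +7. Two shifts are in play — +7 for a/e/i/o/u, +1 for every other letter.
Applying it to newly: n(cons)+1=o, e(vowel)+7=l, w(cons)+1=x, l(cons)+1=m, y(cons)+1=z.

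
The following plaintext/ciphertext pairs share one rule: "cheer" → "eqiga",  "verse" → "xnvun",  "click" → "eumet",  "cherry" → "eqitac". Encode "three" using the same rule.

vqvgn

Shifts by position in cheer: pos 0: c→e (+2), pos 1: h→q (+9), pos 2: e→i (+4), pos 3: e→g (+2), pos 4: r→a (+9) — repeating every 3. The shifts repeat in a cycle of length 3: positions 0,1,… shift by +2, +9, +4, then the pattern repeats.
Applying it to three: t+2=v, h+9=q, r+4=v, e+2=g, e+9=n.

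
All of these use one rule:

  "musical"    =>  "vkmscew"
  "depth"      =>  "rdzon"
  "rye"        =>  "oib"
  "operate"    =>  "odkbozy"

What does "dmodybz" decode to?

The word is reversed, then every letter is shifted forward by 10.
Reversing it on dmodybz: shift back: d−10=t, m−10=c, o−10=e, d−10=t, y−10=o, b−10=r, z−10=p → tcetorp; then reverse → protect.

protect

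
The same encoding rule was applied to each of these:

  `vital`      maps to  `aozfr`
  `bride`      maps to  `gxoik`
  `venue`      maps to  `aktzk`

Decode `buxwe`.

worry

A repeating key of period 3 is used — shifts +5, +6, +6 over and over.
Decoding buxwe: b−5=w, u−6=o, x−6=r, w−5=r, e−6=y.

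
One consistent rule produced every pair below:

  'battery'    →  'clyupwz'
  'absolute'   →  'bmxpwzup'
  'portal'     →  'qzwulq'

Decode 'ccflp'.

Shifts by position in battery: pos 0: b→c (+1), pos 1: a→l (+11), pos 2: t→y (+5), pos 3: t→u (+1), pos 4: e→p (+11), pos 5: r→w (+5) — repeating every 3. A repeating key of period 3 is used — shifts +1, +11, +5 over and over.
Undoing it on ccflp: c−1=b, c−11=r, f−5=a, l−1=k, p−11=e.

brake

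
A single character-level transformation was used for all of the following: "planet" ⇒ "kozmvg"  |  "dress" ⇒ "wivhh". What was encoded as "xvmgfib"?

Each letter is replaced by its mirror in the alphabet: a↔z, b↔y, c↔x, and so on (the Atbash cipher).
Reversing it on xvmgfib: x↔c, v↔e, m↔n, g↔t, f↔u, i↔r, b↔y.

century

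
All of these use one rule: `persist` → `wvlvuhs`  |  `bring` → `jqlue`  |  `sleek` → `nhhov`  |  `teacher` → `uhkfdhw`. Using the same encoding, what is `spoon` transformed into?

qrrsv

The output letters match the input read backwards, each shifted +3: persist reversed is tsisrep. The word is reversed, then every letter is shifted forward by 3.
Applying it to spoon: reverse → noops; then shift: n+3=q, o+3=r, o+3=r, p+3=s, s+3=v.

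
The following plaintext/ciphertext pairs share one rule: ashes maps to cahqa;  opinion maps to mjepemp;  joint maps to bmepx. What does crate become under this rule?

Treating letters as 0–25, the rule is x ↦ 23x + 2 (mod 26).
For crate: c(2)→23·2+2≡22=w; r(17)→23·17+2≡3=d; a(0)→23·0+2≡2=c; t(19)→23·19+2≡23=x; e(4)→23·4+2≡16=q (all mod 26).

wdcxq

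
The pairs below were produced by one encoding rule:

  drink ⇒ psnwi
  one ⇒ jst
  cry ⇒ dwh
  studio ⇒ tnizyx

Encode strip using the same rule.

The output letters match the input read backwards, each shifted +5: drink reversed is knird. Two steps: reverse the string, then apply a Caesar shift of +5.
On strip: reverse → pirts; then shift: p+5=u, i+5=n, r+5=w, t+5=y, s+5=x.

unwyx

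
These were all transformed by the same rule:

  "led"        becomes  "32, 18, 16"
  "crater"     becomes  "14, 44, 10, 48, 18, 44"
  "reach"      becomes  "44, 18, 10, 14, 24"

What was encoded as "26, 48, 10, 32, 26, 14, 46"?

italics

The formula is n = 2×(alphabet index, a=1) + 8.
Decoding 26, 48, 10, 32, 26, 14, 46: 26→(26−8)÷2=9=i, 48→(48−8)÷2=20=t, 10→(10−8)÷2=1=a, 32→(32−8)÷2=12=l, 26→(26−8)÷2=9=i, 14→(14−8)÷2=3=c, 46→(46−8)÷2=19=s.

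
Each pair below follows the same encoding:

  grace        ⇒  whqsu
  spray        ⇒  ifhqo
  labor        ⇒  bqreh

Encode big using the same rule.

ryw

Compare letters: g→w is +16, r→h is +16, a→q is +16 — a constant shift. This is a Caesar cipher with shift 16.
For big: b+16=r, i+16=y, g+16=w.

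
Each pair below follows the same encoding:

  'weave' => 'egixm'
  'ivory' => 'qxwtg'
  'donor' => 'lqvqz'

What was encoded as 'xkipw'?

Shifts by position in weave: pos 0: w→e (+8), pos 1: e→g (+2), pos 2: a→i (+8), pos 3: v→x (+2) — repeating every 2. The shifts repeat in a cycle of length 2: positions 0,1,… shift by +8, +2, then the pattern repeats.
Reversing it on xkipw: x−8=p, k−2=i, i−8=a, p−2=n, w−8=o.

piano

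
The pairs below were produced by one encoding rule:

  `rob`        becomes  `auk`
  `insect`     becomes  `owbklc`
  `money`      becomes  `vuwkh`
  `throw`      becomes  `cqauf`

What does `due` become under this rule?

The shift depends on letter class: consonant r→a is +9, but vowel o→u is +6. Vowels shift forward by 6 and consonants shift forward by 9.
Applying it to due: d(cons)+9=m, u(vowel)+6=a, e(vowel)+6=k.

mak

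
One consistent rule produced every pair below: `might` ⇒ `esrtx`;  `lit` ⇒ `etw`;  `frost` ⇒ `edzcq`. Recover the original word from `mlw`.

The output letters match the input read backwards, each shifted +11: might reversed is thgim. Two steps: reverse the string, then apply a Caesar shift of +11.
Undoing it on mlw: shift back: m−11=b, l−11=a, w−11=l → bal; then reverse → lab.

lab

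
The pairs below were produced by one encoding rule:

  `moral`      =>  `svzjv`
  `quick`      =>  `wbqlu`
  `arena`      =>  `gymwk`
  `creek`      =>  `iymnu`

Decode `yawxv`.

stool

In moral: m→s is +6, o→v is +7, r→z is +8, a→j is +9 — the shift increases by 1 each position. The shift increases by 1 at each position, starting from +6: 6, 7, 8, ….
Decoding yawxv: y−6=s, a−7=t, w−8=o, x−9=o, v−10=l.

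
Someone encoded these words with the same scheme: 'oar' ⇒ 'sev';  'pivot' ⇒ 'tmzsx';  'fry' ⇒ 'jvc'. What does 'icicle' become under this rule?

It's a constant shift of +4 (ROT4).
Applying it to icicle: i+4=m, c+4=g, i+4=m, c+4=g, l+4=p, e+4=i.

mgmgpi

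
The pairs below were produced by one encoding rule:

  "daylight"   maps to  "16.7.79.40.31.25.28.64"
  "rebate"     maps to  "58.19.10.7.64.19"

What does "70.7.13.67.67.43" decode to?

vacuum

d(#4)→16 and a(#1)→7: differences scale by 3, so n = 3·pos + 4. Each letter becomes 3×(its alphabet position, a=1..z=26) + 4.
Reversing it on 70.7.13.67.67.43: 70→(70−4)÷3=22=v, 7→(7−4)÷3=1=a, 13→(13−4)÷3=3=c, 67→(67−4)÷3=21=u, 67→(67−4)÷3=21=u, 43→(43−4)÷3=13=m.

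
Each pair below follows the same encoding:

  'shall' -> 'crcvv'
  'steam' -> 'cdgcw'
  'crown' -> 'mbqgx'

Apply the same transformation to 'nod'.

xqn

Vowels shift forward by 2 and consonants shift forward by 10.
For nod: n(cons)+10=x, o(vowel)+2=q, d(cons)+10=n.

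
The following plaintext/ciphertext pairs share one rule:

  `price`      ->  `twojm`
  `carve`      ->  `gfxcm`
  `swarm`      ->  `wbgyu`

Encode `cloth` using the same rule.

In price: p→t is +4, r→w is +5, i→o is +6, c→j is +7 — the shift increases by 1 each position. Letter i (0-indexed) is shifted by i+4, so successive shifts are 4, 5, 6, ….
Applying it to cloth: c+4=g, l+5=q, o+6=u, t+7=a, h+8=p.

gquap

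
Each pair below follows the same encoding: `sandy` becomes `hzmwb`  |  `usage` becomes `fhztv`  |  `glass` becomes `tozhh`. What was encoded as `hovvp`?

sleek

Each pair mirrors across the alphabet (s↔h, a↔z, n↔m): positions sum to 25. This is the alphabet-reversal cipher (Atbash): a becomes z, b becomes y, etc.
Decoding hovvp: h↔s, o↔l, v↔e, v↔e, p↔k.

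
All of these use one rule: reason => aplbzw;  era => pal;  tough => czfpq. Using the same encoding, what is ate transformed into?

The shift depends on letter class: consonant r→a is +9, but vowel e→p is +11. Two shifts are in play — +11 for a/e/i/o/u, +9 for every other letter.
On ate: a(vowel)+11=l, t(cons)+9=c, e(vowel)+11=p.

lcp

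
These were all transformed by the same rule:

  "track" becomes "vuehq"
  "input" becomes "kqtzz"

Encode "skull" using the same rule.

In track: t→v is +2, r→u is +3, a→e is +4, c→h is +5 — the shift increases by 1 each position. Each letter shifts forward by (position + 2), i.e. 2, 3, 4, … — the shift grows by one for each successive letter.
On skull: s+2=u, k+3=n, u+4=y, l+5=q, l+6=r.

unyqr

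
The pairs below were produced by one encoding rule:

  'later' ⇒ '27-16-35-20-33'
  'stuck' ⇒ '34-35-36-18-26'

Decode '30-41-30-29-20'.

l is letter #12 and maps to 27: an offset of 15. Each letter is replaced by its alphabet position (a=1..z=26) + 15.
Decoding 30-41-30-29-20: 30→(30−15)÷1=15=o, 41→(41−15)÷1=26=z, 30→(30−15)÷1=15=o, 29→(29−15)÷1=14=n, 20→(20−15)÷1=5=e.

ozone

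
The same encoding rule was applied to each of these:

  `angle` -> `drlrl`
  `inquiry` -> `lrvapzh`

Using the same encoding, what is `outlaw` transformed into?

ryyrhe

Letter i (0-indexed) is shifted by i+3, so successive shifts are 3, 4, 5, ….
For outlaw: o+3=r, u+4=y, t+5=y, l+6=r, a+7=h, w+8=e.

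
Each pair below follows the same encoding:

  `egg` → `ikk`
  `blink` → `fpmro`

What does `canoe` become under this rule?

Compare letters: e→i is +4, g→k is +4, g→k is +4 — a constant shift. Every letter moves 4 places later in the alphabet, wrapping around z→a.
For canoe: c+4=g, a+4=e, n+4=r, o+4=s, e+4=i.

gersi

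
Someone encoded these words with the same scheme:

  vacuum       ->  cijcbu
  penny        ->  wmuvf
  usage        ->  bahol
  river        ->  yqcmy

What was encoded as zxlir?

It's a Vigenère-style cipher with numeric key [7,8]: position i shifts by key[i mod 2].
Reversing it on zxlir: z−7=s, x−8=p, l−7=e, i−8=a, r−7=k.

speak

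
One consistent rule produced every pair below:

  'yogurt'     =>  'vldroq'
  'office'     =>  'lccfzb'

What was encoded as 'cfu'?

Each letter is shifted forward by 23 in the alphabet (a Caesar shift of +23).
Undoing it on cfu: c−23=f, f−23=i, u−23=x.

fix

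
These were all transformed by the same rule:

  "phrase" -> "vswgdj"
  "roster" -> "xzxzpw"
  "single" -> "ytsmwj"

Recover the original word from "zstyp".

those

Shifts by position in phrase: pos 0: p→v (+6), pos 1: h→s (+11), pos 2: r→w (+5), pos 3: a→g (+6), pos 4: s→d (+11), pos 5: e→j (+5) — repeating every 3. A repeating key of period 3 is used — shifts +6, +11, +5 over and over.
Decoding zstyp: z−6=t, s−11=h, t−5=o, y−6=s, p−11=e.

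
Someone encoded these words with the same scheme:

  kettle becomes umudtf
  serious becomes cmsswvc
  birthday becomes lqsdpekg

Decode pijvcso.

Shifts by position in kettle: pos 0: k→u (+10), pos 1: e→m (+8), pos 2: t→u (+1), pos 3: t→d (+10), pos 4: l→t (+8), pos 5: e→f (+1) — repeating every 3. It's a Vigenère-style cipher with numeric key [10,8,1]: position i shifts by key[i mod 3].
Undoing it on pijvcso: p−10=f, i−8=a, j−1=i, v−10=l, c−8=u, s−1=r, o−10=e.

failure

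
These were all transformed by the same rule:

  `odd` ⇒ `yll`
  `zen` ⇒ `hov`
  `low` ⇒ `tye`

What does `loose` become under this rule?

tyyao

The shift depends on letter class: consonant d→l is +8, but vowel o→y is +10. Two shifts are in play — +10 for a/e/i/o/u, +8 for every other letter.
For loose: l(cons)+8=t, o(vowel)+10=y, o(vowel)+10=y, s(cons)+8=a, e(vowel)+10=o.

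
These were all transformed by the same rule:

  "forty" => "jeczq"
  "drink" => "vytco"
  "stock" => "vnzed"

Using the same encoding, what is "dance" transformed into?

pnylo

The output letters match the input read backwards, each shifted +11: forty reversed is ytrof. Read the word backwards and shift each letter +11.
On dance: reverse → ecnad; then shift: e+11=p, c+11=n, n+11=y, a+11=l, d+11=o.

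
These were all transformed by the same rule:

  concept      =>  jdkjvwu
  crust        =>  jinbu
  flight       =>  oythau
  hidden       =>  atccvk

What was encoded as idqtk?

robin

Each letter's alphabet position (a=0..z=25) is mapped through 19·x+23 mod 26 — an affine cipher.
Undoing it on idqtk: i(8)→11·(8−23)≡17=r; d(3)→11·(3−23)≡14=o; q(16)→11·(16−23)≡1=b; t(19)→11·(19−23)≡8=i; k(10)→11·(10−23)≡13=n (all mod 26).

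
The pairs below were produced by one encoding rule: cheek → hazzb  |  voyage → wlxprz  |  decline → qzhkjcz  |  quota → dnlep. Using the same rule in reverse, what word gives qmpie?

draft

Each letter's alphabet position (a=0..z=25) is mapped through 9·x+15 mod 26 — an affine cipher.
Decoding qmpie: q(16)→3·(16−15)≡3=d; m(12)→3·(12−15)≡17=r; p(15)→3·(15−15)≡0=a; i(8)→3·(8−15)≡5=f; e(4)→3·(4−15)≡19=t (all mod 26).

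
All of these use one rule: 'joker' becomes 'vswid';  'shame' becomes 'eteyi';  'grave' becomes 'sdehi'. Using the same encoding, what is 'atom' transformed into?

efsy

The shift depends on letter class: consonant j→v is +12, but vowel o→s is +4. Two shifts are in play — +4 for a/e/i/o/u, +12 for every other letter.
On atom: a(vowel)+4=e, t(cons)+12=f, o(vowel)+4=s, m(cons)+12=y.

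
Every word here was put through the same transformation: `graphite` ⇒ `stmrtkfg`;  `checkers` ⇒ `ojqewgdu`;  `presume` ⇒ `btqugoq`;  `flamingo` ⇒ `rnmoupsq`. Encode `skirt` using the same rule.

Shifts by position in graphite: pos 0: g→s (+12), pos 1: r→t (+2), pos 2: a→m (+12), pos 3: p→r (+2) — repeating every 2. The shifts repeat in a cycle of length 2: positions 0,1,… shift by +12, +2, then the pattern repeats.
On skirt: s+12=e, k+2=m, i+12=u, r+2=t, t+12=f.

emutf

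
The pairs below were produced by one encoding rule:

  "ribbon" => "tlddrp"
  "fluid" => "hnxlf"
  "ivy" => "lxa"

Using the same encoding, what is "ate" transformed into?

The rule splits by letter class: vowels +3, consonants +2.
For ate: a(vowel)+3=d, t(cons)+2=v, e(vowel)+3=h.

dvh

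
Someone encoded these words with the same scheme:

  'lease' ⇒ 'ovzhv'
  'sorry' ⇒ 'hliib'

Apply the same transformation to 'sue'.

Each pair mirrors across the alphabet (l↔o, e↔v, a↔z): positions sum to 25. This is the alphabet-reversal cipher (Atbash): a becomes z, b becomes y, etc.
For sue: s↔h, u↔f, e↔v.

hfv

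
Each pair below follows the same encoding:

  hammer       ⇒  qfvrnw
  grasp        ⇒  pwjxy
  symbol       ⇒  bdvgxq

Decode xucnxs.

option

A repeating key of period 2 is used — shifts +9, +5 over and over.
Reversing it on xucnxs: x−9=o, u−5=p, c−9=t, n−5=i, x−9=o, s−5=n.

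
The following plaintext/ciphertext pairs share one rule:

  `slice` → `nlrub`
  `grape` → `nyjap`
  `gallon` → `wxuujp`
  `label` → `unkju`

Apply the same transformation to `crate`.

The output letters match the input read backwards, each shifted +9: slice reversed is ecils. Two steps: reverse the string, then apply a Caesar shift of +9.
For crate: reverse → etarc; then shift: e+9=n, t+9=c, a+9=j, r+9=a, c+9=l.

ncjal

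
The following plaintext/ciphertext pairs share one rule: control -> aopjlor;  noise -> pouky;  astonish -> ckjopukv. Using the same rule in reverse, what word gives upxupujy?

c(2)→a(0) and o(14)→o(14) fit y≡25x+2 (mod 26); the inverse of 25 mod 26 is 25. Each letter's alphabet position (a=0..z=25) is mapped through 25·x+2 mod 26 — an affine cipher.
Undoing it on upxupujy: u(20)→25·(20−2)≡8=i; p(15)→25·(15−2)≡13=n; x(23)→25·(23−2)≡5=f; u(20)→25·(20−2)≡8=i; p(15)→25·(15−2)≡13=n; u(20)→25·(20−2)≡8=i; j(9)→25·(9−2)≡19=t; y(24)→25·(24−2)≡4=e (all mod 26).

infinite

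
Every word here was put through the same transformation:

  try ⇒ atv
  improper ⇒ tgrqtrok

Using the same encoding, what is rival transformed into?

ncxkt

The output letters match the input read backwards, each shifted +2: try reversed is yrt. Read the word backwards and shift each letter +2.
Applying it to rival: reverse → lavir; then shift: l+2=n, a+2=c, v+2=x, i+2=k, r+2=t.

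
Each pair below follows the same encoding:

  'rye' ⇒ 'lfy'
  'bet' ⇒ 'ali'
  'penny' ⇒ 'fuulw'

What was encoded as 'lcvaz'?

Read the word backwards and shift each letter +7.
Undoing it on lcvaz: shift back: l−7=e, c−7=v, v−7=o, a−7=t, z−7=s → evots; then reverse → stove.

stove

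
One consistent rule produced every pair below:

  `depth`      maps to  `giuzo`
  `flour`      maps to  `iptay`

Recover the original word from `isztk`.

In depth: d→g is +3, e→i is +4, p→u is +5, t→z is +6 — the shift increases by 1 each position. Letter i (0-indexed) is shifted by i+3, so successive shifts are 3, 4, 5, ….
Undoing it on isztk: i−3=f, s−4=o, z−5=u, t−6=n, k−7=d.

found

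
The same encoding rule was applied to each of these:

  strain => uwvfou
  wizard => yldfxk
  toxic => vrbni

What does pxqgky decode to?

number

In strain: s→u is +2, t→w is +3, r→v is +4, a→f is +5 — the shift increases by 1 each position. Each letter shifts forward by (position + 2), i.e. 2, 3, 4, … — the shift grows by one for each successive letter.
Reversing it on pxqgky: p−2=n, x−3=u, q−4=m, g−5=b, k−6=e, y−7=r.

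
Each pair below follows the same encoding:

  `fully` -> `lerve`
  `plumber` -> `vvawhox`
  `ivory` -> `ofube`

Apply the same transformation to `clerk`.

The shifts repeat in a cycle of length 2: positions 0,1,… shift by +6, +10, then the pattern repeats.
On clerk: c+6=i, l+10=v, e+6=k, r+10=b, k+6=q.

ivkbq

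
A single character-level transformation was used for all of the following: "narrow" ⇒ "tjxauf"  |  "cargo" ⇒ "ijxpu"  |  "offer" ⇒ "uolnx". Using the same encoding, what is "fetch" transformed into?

lnzln

A repeating key of period 2 is used — shifts +6, +9 over and over.
For fetch: f+6=l, e+9=n, t+6=z, c+9=l, h+6=n.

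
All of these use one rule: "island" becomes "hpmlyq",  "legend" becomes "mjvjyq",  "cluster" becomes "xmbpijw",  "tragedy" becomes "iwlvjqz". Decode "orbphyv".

housing

This is an affine cipher: with a=0,…,z=25, each position x becomes (19x+11) mod 26.
Reversing it on orbphyv: o(14)→11·(14−11)≡7=h; r(17)→11·(17−11)≡14=o; b(1)→11·(1−11)≡20=u; p(15)→11·(15−11)≡18=s; h(7)→11·(7−11)≡8=i; y(24)→11·(24−11)≡13=n; v(21)→11·(21−11)≡6=g (all mod 26).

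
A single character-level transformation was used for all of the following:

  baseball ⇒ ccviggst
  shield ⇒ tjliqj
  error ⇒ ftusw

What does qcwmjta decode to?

In baseball: b→c is +1, a→c is +2, s→v is +3, e→i is +4 — the shift increases by 1 each position. Letter i (0-indexed) is shifted by i+1, so successive shifts are 1, 2, 3, ….
Undoing it on qcwmjta: q−1=p, c−2=a, w−3=t, m−4=i, j−5=e, t−6=n, a−7=t.

patient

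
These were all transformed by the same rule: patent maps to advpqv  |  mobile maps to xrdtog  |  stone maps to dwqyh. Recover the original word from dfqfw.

scout

Shifts by position in patent: pos 0: p→a (+11), pos 1: a→d (+3), pos 2: t→v (+2), pos 3: e→p (+11), pos 4: n→q (+3), pos 5: t→v (+2) — repeating every 3. A repeating key of period 3 is used — shifts +11, +3, +2 over and over.
Reversing it on dfqfw: d−11=s, f−3=c, q−2=o, f−11=u, w−3=t.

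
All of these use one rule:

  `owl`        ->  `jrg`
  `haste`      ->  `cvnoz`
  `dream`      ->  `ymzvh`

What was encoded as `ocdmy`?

third

It's a constant shift of +21 (ROT21).
Decoding ocdmy: o−21=t, c−21=h, d−21=i, m−21=r, y−21=d.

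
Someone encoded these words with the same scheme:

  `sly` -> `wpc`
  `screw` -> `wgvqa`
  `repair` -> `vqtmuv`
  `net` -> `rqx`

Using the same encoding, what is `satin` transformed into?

wmxur

The shift depends on letter class: consonant s→w is +4, but vowel e→q is +12. Two shifts are in play — +12 for a/e/i/o/u, +4 for every other letter.
On satin: s(cons)+4=w, a(vowel)+12=m, t(cons)+4=x, i(vowel)+12=u, n(cons)+4=r.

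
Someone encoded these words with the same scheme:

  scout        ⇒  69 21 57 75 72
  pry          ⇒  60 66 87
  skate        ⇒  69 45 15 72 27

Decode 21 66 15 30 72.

With a=1..z=26, the number is 3·pos + 12.
Reversing it on 21 66 15 30 72: 21→(21−12)÷3=3=c, 66→(66−12)÷3=18=r, 15→(15−12)÷3=1=a, 30→(30−12)÷3=6=f, 72→(72−12)÷3=20=t.

craft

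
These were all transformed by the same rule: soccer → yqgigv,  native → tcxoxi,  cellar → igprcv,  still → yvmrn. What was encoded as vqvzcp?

Shifts by position in soccer: pos 0: s→y (+6), pos 1: o→q (+2), pos 2: c→g (+4), pos 3: c→i (+6), pos 4: e→g (+2), pos 5: r→v (+4) — repeating every 3. A repeating key of period 3 is used — shifts +6, +2, +4 over and over.
Undoing it on vqvzcp: v−6=p, q−2=o, v−4=r, z−6=t, c−2=a, p−4=l.

portal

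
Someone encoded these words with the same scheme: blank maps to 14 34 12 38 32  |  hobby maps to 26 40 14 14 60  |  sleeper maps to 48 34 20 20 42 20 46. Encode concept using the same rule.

16 40 38 16 20 42 50

The formula is n = 2×(alphabet index, a=1) + 10.
Applying it to concept: c=3→16, o=15→40, n=14→38, c=3→16, e=5→20, p=16→42, t=20→50.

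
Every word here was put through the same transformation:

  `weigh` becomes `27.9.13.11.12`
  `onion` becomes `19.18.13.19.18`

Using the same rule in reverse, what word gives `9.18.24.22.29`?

w is letter #23 and maps to 27: an offset of 4. Letters become their 1-based position plus 4 (so a→5, b→6, …).
Undoing it on 9.18.24.22.29: 9→(9−4)÷1=5=e, 18→(18−4)÷1=14=n, 24→(24−4)÷1=20=t, 22→(22−4)÷1=18=r, 29→(29−4)÷1=25=y.

entry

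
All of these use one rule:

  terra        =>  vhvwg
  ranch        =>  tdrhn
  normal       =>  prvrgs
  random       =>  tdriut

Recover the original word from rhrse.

penny

Each letter shifts forward by (position + 2), i.e. 2, 3, 4, … — the shift grows by one for each successive letter.
Undoing it on rhrse: r−2=p, h−3=e, r−4=n, s−5=n, e−6=y.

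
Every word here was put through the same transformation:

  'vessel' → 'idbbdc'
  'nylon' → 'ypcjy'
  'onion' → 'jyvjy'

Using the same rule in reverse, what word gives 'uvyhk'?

v(21)→i(8) and e(4)→d(3) fit y≡11x+11 (mod 26); the inverse of 11 mod 26 is 19. Treating letters as 0–25, the rule is x ↦ 11x + 11 (mod 26).
Decoding uvyhk: u(20)→19·(20−11)≡15=p; v(21)→19·(21−11)≡8=i; y(24)→19·(24−11)≡13=n; h(7)→19·(7−11)≡2=c; k(10)→19·(10−11)≡7=h (all mod 26).

pinch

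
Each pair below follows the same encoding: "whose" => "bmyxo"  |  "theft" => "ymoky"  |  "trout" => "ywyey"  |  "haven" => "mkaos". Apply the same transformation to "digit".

islsy

The shift depends on letter class: consonant w→b is +5, but vowel o→y is +10. Vowels shift forward by 10 and consonants shift forward by 5.
Applying it to digit: d(cons)+5=i, i(vowel)+10=s, g(cons)+5=l, i(vowel)+10=s, t(cons)+5=y.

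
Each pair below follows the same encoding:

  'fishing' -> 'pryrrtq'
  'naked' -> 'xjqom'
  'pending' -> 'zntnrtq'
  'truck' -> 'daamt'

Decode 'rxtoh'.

honey

A repeating key of period 3 is used — shifts +10, +9, +6 over and over.
Decoding rxtoh: r−10=h, x−9=o, t−6=n, o−10=e, h−9=y.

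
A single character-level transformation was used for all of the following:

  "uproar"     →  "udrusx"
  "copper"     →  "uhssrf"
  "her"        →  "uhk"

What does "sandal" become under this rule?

odgqdv

The output letters match the input read backwards, each shifted +3: uproar reversed is raorpu. The word is reversed, then every letter is shifted forward by 3.
For sandal: reverse → ladnas; then shift: l+3=o, a+3=d, d+3=g, n+3=q, a+3=d, s+3=v.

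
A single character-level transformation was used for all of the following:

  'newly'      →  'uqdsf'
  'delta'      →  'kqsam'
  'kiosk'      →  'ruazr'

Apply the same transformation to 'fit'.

The shift depends on letter class: consonant n→u is +7, but vowel e→q is +12. Two shifts are in play — +12 for a/e/i/o/u, +7 for every other letter.
For fit: f(cons)+7=m, i(vowel)+12=u, t(cons)+7=a.

mua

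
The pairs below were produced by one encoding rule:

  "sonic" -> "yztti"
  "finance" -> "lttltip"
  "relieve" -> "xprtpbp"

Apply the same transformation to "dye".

The shift depends on letter class: consonant s→y is +6, but vowel o→z is +11. Two shifts are in play — +11 for a/e/i/o/u, +6 for every other letter.
For dye: d(cons)+6=j, y(cons)+6=e, e(vowel)+11=p.

jep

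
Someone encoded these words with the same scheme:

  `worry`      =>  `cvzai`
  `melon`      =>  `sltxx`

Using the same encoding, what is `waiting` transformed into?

chqcsys

In worry: w→c is +6, o→v is +7, r→z is +8, r→a is +9 — the shift increases by 1 each position. The shift increases by 1 at each position, starting from +6: 6, 7, 8, ….
For waiting: w+6=c, a+7=h, i+8=q, t+9=c, i+10=s, n+11=y, g+12=s.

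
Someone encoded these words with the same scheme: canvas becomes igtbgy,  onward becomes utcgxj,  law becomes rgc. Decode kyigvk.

escape

Compare letters: c→i is +6, a→g is +6, n→t is +6 — a constant shift. Every letter moves 6 places later in the alphabet, wrapping around z→a.
Decoding kyigvk: k−6=e, y−6=s, i−6=c, g−6=a, v−6=p, k−6=e.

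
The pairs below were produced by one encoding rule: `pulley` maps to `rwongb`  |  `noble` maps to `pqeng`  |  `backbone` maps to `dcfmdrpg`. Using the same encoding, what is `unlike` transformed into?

Shifts by position in pulley: pos 0: p→r (+2), pos 1: u→w (+2), pos 2: l→o (+3), pos 3: l→n (+2), pos 4: e→g (+2), pos 5: y→b (+3) — repeating every 3. The shifts repeat in a cycle of length 3: positions 0,1,… shift by +2, +2, +3, then the pattern repeats.
Applying it to unlike: u+2=w, n+2=p, l+3=o, i+2=k, k+2=m, e+3=h.

wpokmh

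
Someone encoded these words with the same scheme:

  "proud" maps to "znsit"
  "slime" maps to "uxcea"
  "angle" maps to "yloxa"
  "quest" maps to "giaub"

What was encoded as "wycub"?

waist

p(15)→z(25) and r(17)→n(13) fit y≡7x+24 (mod 26); the inverse of 7 mod 26 is 15. Treating letters as 0–25, the rule is x ↦ 7x + 24 (mod 26).
Reversing it on wycub: w(22)→15·(22−24)≡22=w; y(24)→15·(24−24)≡0=a; c(2)→15·(2−24)≡8=i; u(20)→15·(20−24)≡18=s; b(1)→15·(1−24)≡19=t (all mod 26).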